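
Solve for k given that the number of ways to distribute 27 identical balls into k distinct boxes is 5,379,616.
Stars and bars: the count is C(27+k−1, k−1), increasing in k. k=6: C(32,5) = 201,376, k=7: C(33,6) = 1,107,568, k=8: C(34,7) = 5,379,616 ✓. So k = 8.

Answer: 8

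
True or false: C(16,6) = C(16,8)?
False

Reasoning: C(16,6) = 8,008 but C(16,8) = 12,870; symmetry gives C(16,6) = C(16,10), not C(16,8).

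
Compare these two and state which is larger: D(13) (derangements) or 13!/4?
D(13)

D(13) = (13-1)·[D(12) + D(11)] = 12·[176,214,841 + 14,684,570] = 2,290,792,932; 13!/4 = 6,227,020,800/4 = 1,556,755,200.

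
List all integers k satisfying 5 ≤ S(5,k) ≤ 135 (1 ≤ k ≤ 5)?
2, 3, 4

S(5,1)=1; S(5,2)=15; S(5,3)=25; S(5,4)=10; S(5,5)=1. So valid k = 2, 3, 4.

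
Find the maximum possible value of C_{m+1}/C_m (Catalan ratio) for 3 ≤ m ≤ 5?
22/7

Solution: C_{m+1}/C_m = 2(2m+1)/(m+2), which increases with m. Maximum at m = 5: 2·11/7 = 22/7.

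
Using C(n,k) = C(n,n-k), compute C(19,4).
3,876
C(19,4) = C(19,15) = 3,876.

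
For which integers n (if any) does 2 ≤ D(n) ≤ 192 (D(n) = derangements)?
3, 4, 5

Working:
Using D(n) = (n−1)[D(n−1) + D(n−2)] with D(1)=0, D(2)=1: D(2)=1; D(3)=2; D(4)=9; D(5)=44; D(6)=265. So valid n = 3, 4, 5.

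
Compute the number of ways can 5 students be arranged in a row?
Arrangements of 5 distinct objects: 5! = 120.
Final answer: 120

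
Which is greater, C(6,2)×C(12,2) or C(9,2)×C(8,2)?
C(9,2)×C(8,2)

Reasoning: C(6,2)×C(12,2)=990, C(9,2)×C(8,2)=1,008.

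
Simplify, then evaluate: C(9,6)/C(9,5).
C(n,k+1)/C(n,k) = (n−k)/(k+1). Here (9−5)/(5+1) = 4/6 = 2/3.
Final answer: 2/3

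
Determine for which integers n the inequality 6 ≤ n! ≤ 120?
3, 4, 5

n! is strictly increasing; 3! = 6 and 5! = 120, so valid n = 3, 4, 5.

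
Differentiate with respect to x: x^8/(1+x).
(8x^7(1+x) - x^8)/(1+x)²

Explanation: Quotient rule: [8x^{7}(1+x) - x^8]/(1+x)².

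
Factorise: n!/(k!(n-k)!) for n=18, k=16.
C(18,16) = 153

Reasoning: This is the binomial coefficient C(18,16) = 153.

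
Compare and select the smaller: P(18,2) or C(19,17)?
P(18,2)=306, C(19,17)=171.

Answer: C(19,17)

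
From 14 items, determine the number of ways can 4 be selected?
1,001

Explanation: C(14,4) = 14! / (4! × (14-4)!)
         = 14! / (4! × 10!)
         = 1,001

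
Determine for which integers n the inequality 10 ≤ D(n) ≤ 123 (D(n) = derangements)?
5
Using D(n) = (n−1)[D(n−1) + D(n−2)] with D(1)=0, D(2)=1: D(4)=9; D(5)=44; D(6)=265. So valid n = 5.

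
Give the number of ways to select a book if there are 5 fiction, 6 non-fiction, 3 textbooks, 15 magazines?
29
By the addition principle: 5 + 6 + 3 + 15 = 29.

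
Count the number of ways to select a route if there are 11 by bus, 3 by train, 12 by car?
26

Reasoning: By the addition principle: 11 + 3 + 12 = 26.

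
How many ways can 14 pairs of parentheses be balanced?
2,674,440

Working:
Using the Catalan number formula: C_n = C(2n, n) / (n+1)
C_14 = C(28, 14) / (14+1)
     = 40116600 / 15
     = 2,674,440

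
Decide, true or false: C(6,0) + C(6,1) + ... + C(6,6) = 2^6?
True

Solution: Binomial theorem with x = y = 1: Σ C(6,i) = (1+1)^6 = 2^6 = 64. The statement holds.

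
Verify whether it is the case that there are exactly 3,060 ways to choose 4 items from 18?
True

C(18,4) = 3,060.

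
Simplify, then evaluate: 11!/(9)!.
This equals 11×10 = 110.

Answer: 110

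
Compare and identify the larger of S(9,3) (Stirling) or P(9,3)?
S(9,3)

S(9,3) = 3·S(8,3) + S(8,2) = 3·966 + 127 = 3,025; P(9,3) = 504.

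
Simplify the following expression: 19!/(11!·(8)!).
75,582

Solution: This is C(19,11) = 75,582.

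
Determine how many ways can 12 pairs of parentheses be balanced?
208,012

Explanation: Using the Catalan number formula: C_n = C(2n, n) / (n+1)
C_12 = C(24, 12) / (12+1)
     = 2704156 / 13
     = 208,012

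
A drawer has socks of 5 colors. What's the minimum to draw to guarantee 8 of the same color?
Worst case: 7 of each = 35. One more: 36.
Final answer: 36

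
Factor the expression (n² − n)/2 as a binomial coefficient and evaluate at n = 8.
C(n,2); C(8,2) = 28

Explanation: (n² − n)/2 = n(n−1)/2 = C(n,2). At n = 8: C(8,2) = 28.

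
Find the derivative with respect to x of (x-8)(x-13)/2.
d/dx[(x-8)(x-13)] = (x-13) + (x-8) = 2x - 21. Dividing by 2 gives (2x - 21)/2.
Final answer: (2x - 21)/2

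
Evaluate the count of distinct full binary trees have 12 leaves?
Using the Catalan number formula: C_n = C(2n, n) / (n+1)
C_11 = C(22, 11) / (11+1)
     = 705432 / 12
     = 58,786
Final answer: 58,786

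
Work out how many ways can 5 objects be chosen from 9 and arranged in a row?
15,120

P(9,5) = 9!/(9-5)! = 15,120.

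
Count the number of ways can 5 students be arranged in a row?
120

Working:
Arrangements of 5 distinct objects: 5! = 120.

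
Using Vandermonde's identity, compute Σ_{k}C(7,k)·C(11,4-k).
3,060

Solution: = C(7+11,4) = C(18,4) = 3,060.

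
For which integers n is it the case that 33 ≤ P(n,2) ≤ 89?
7, 8, 9
P(6,2)=30; P(7,2)=42; P(8,2)=56; P(9,2)=72; P(10,2)=90. So valid n = 7, 8, 9.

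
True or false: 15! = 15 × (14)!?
True

By definition n! = n × (n-1)!, so 15! = 15 × 14!.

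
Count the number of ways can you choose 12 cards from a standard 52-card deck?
206,379,406,870

Reasoning: C(52,12) = 206,379,406,870.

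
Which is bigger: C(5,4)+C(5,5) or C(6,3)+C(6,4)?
C(6,3)+C(6,4)

Explanation: First=6, Second=35.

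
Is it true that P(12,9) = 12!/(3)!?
True

Working:
Permutation formula P(n,k) = n!/(n-k)!: 12!/3! = 479,001,600/6 = 79,833,600 = P(12,9). The statement holds.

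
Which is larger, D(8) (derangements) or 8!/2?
D(8) = (8-1)·[D(7) + D(6)] = 7·[1,854 + 265] = 14,833; 8!/2 = 40,320/2 = 20,160.

Answer: 8!/2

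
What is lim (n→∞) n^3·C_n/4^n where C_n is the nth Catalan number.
C_n ~ 4^n/(n^(3/2)√π), so n^3·C_n/4^n ~ n^(3 − 3/2)/√π → ∞.
Final answer: ∞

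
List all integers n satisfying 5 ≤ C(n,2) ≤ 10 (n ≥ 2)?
4, 5

Solution: C(3,2)=3; C(4,2)=6; C(5,2)=10; C(6,2)=15. So valid n = 4, 5.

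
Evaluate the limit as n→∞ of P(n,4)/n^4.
1

Solution: P(n,4) = n(n-1)(n-2)(n-3) ≈ n^4 for large n. Limit = 1.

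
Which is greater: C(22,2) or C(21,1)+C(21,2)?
By Pascal's identity: C(22,2) = C(21,1)+C(21,2) = 231. Equal.
Final answer: Equal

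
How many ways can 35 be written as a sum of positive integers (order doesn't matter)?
Pentagonal recurrence p(n) = p(n−1) + p(n−2) − p(n−5) − p(n−7) + …: p(35) = p(34) + p(33) − p(30) − p(28) + p(23) + p(20) − p(13) − p(9) + p(0) = 12,310 + 10,143 − 5,604 − 3,718 + 1,255 + 627 − 101 − 30 + 1 = 14,883.
Final answer: 14,883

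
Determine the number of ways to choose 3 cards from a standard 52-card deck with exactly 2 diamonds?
13 diamonds and 39 non-diamonds: C(13,2) × C(39,1) = 78 × 39 = 3,042.
Final answer: 3,042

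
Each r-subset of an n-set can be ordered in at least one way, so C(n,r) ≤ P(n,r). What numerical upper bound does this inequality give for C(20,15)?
P(20,15) = 20·19·18·17·16·15·14·13·12·11·10·9·8·7·6 = 20,274,183,401,472,000, so C(20,15) ≤ 20,274,183,401,472,000. (The bound is loose by a factor of 15! = 1,307,674,368,000: C(20,15) = 20,274,183,401,472,000/1,307,674,368,000 = 15,504.)

Answer: 20,274,183,401,472,000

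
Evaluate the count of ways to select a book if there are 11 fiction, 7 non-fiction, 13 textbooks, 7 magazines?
38

Working:
By the addition principle: 11 + 7 + 13 + 7 = 38.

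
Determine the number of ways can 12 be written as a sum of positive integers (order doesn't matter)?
77

Reasoning: Pentagonal recurrence p(n) = p(n−1) + p(n−2) − p(n−5) − p(n−7) + …: p(12) = p(11) + p(10) − p(7) − p(5) + p(0) = 56 + 42 − 15 − 7 + 1 = 77.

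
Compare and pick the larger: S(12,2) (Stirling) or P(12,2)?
S(12,2) = 2·S(11,2) + S(11,1) = 2·1,023 + 1 = 2,047; P(12,2) = 132.

Answer: S(12,2)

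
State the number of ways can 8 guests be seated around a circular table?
5,040

Solution: Circular arrangements: (8-1)! = 5,040.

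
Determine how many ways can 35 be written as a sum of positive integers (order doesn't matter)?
Pentagonal recurrence p(n) = p(n−1) + p(n−2) − p(n−5) − p(n−7) + …: p(35) = p(34) + p(33) − p(30) − p(28) + p(23) + p(20) − p(13) − p(9) + p(0) = 12,310 + 10,143 − 5,604 − 3,718 + 1,255 + 627 − 101 − 30 + 1 = 14,883.
Final answer: 14,883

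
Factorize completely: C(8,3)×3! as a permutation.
P(8,3)

C(8,3)×3! = [8!/(3!(5)!)]×3! = 8!/(5)! = P(8,3) = 336.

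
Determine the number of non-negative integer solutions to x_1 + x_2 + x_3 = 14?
C(14+3-1, 3-1) = 120.
Final answer: 120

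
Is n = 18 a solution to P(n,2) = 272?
No

P(18,2) = 18·17 = 306, which does not equal 272.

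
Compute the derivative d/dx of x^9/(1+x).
(9x^8(1+x) - x^9)/(1+x)²

Reasoning: Quotient rule: [9x^{8}(1+x) - x^9]/(1+x)².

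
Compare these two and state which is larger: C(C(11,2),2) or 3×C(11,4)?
C(C(11,2),2)

C(C(11,2),2)=1,485, 3×C(11,4)=990.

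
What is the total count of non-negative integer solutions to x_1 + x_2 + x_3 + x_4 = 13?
C(13+4-1, 4-1) = 560.
Final answer: 560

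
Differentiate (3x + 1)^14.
42(3x + 1)^13

Working:
Chain rule: 14(3x+1)^{13} × 3 = 42(3x+1)^{13}.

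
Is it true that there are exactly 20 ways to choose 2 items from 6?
C(6,2) = 15 ≠ 20.

Answer: False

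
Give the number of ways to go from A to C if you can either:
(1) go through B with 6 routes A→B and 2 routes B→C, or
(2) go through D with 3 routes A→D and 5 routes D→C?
27

Working:
Route via B: 6×2=12. Route via D: 3×5=15. Total: 27.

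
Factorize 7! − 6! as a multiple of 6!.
6 × 6! = 4,320

Solution: 7! − 6! = 7·6! − 6! = (7 − 1)·6! = 6 × 6! = 4,320.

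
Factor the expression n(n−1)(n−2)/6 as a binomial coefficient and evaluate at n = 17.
C(n,3); C(17,3) = 680

Explanation: n(n−1)(n−2)/6 = n!/(3!(n−3)!) = C(n,3). At n = 17: C(17,3) = 680.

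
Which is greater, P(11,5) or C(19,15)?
P(11,5)

Explanation: P(11,5)=55,440, C(19,15)=3,876.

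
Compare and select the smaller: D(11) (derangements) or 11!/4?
11!/4

Explanation: D(11) = (11-1)·[D(10) + D(9)] = 10·[1,334,961 + 133,496] = 14,684,570; 11!/4 = 39,916,800/4 = 9,979,200.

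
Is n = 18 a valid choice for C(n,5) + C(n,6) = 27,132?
Yes

Explanation: C(18,5) + C(18,6) = 8,568 + 18,564 = 27,132, which equals 27,132.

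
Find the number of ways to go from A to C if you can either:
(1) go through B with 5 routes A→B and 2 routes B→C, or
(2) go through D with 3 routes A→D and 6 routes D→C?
28

Explanation: Route via B: 5×2=10. Route via D: 3×6=18. Total: 28.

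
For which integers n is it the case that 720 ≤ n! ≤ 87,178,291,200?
6, 7, 8, 9, 10, 11, 12, 13, 14

Working:
n! is strictly increasing; 6! = 720 and 14! = 87,178,291,200, so valid n = 6, 7, 8, 9, 10, 11, 12, 13, 14.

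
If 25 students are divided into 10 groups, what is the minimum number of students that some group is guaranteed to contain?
3
Pigeonhole: ⌈25/10⌉ = 3.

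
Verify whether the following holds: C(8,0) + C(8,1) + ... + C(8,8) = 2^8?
Binomial theorem with x = y = 1: Σ C(8,i) = (1+1)^8 = 2^8 = 256. The statement holds.

Answer: True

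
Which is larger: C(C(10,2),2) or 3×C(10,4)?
C(C(10,2),2)

Reasoning: C(C(10,2),2)=990, 3×C(10,4)=630.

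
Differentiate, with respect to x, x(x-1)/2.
(2x - 1)/2

Reasoning: d/dx[(x-0)(x-1)] = (x-1) + (x-0) = 2x - 1. Dividing by 2 gives (2x - 1)/2.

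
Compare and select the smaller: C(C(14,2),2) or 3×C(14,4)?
3×C(14,4)

Explanation: C(C(14,2),2)=4,095, 3×C(14,4)=3,003.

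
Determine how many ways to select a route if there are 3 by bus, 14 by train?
By the addition principle: 3 + 14 = 17.

Answer: 17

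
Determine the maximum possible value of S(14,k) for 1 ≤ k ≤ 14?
Row S(14,k) for k = 1..14 (via S(n,k) = k·S(n−1,k) + S(n−1,k−1)): 1, 8,191, 788,970, 10,391,745, 40,075,035, 63,436,373, 49,329,280, 20,912,320, 5,135,130, 752,752, 66,066, 3,367, 91, 1. The row is unimodal; maximum at k = 6: 63,436,373.

Answer: 63,436,373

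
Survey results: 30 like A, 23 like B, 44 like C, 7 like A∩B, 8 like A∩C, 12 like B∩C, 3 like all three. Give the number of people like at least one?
73

Reasoning: |A∪B∪C| = 30+23+44-7-8-12+3 = 73.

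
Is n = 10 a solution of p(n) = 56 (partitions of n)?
No

Solution: Pentagonal recurrence p(n) = p(n−1) + p(n−2) − p(n−5) − p(n−7) + …: p(10) = p(9) + p(8) − p(5) − p(3) = 30 + 22 − 7 − 3 = 42, which does not equal 56.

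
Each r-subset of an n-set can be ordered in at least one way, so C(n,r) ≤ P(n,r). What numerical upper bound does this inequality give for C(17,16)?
355,687,428,096,000

Solution: P(17,16) = 17·16·15·14·13·12·11·10·9·8·7·6·5·4·3·2 = 355,687,428,096,000, so C(17,16) ≤ 355,687,428,096,000. (The bound is loose by a factor of 16! = 20,922,789,888,000: C(17,16) = 355,687,428,096,000/20,922,789,888,000 = 17.)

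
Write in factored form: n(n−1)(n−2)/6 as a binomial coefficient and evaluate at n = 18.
C(n,3); C(18,3) = 816

Reasoning: n(n−1)(n−2)/6 = n!/(3!(n−3)!) = C(n,3). At n = 18: C(18,3) = 816.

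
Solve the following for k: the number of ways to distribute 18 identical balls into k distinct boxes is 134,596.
7

Solution: Stars and bars: the count is C(18+k−1, k−1), increasing in k. k=5: C(22,4) = 7,315, k=6: C(23,5) = 33,649, k=7: C(24,6) = 134,596 ✓. So k = 7.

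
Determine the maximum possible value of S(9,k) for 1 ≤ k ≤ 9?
Row S(9,k) for k = 1..9 (via S(n,k) = k·S(n−1,k) + S(n−1,k−1)): 1, 255, 3,025, 7,770, 6,951, 2,646, 462, 36, 1. The row is unimodal; maximum at k = 4: 7,770.
Final answer: 7,770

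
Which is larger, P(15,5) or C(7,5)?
P(15,5)

Working:
P(15,5)=360,360, C(7,5)=21.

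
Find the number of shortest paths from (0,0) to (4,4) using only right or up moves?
70

Explanation: Choose 4 rights from 8 moves: C(8,4) = 70.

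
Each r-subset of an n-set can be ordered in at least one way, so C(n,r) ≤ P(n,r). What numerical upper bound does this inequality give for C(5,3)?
60
P(5,3) = 5·4·3 = 60, so C(5,3) ≤ 60. (The bound is loose by a factor of 3! = 6: C(5,3) = 60/6 = 10.)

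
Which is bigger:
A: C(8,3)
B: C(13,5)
B

Reasoning: A=C(8,3)=56, B=C(13,5)=1,287.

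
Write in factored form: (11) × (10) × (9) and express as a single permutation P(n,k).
Product of 3 consecutive descending integers starting at 11: P(11,3) = 11!/8! = 990.
Final answer: P(11,3) = 11!/(8)!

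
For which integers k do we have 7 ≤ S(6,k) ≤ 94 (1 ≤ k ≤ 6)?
2, 3, 4, 5

Reasoning: S(6,1)=1; S(6,2)=31; S(6,3)=90; S(6,4)=65; S(6,5)=15; S(6,6)=1. So valid k = 2, 3, 4, 5.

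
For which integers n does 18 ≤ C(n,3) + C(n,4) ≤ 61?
6

Reasoning: C(5,3)+C(5,4)=15; C(6,3)+C(6,4)=35; C(7,3)+C(7,4)=70. So valid n = 6.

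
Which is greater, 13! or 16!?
16!
13!=6,227,020,800, 16!=20,922,789,888,000. 16! > 13!.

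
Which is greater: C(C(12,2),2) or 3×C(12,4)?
C(C(12,2),2)

C(C(12,2),2)=2,145, 3×C(12,4)=1,485.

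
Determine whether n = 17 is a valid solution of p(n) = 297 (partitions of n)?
Yes

Explanation: Pentagonal recurrence p(n) = p(n−1) + p(n−2) − p(n−5) − p(n−7) + …: p(17) = p(16) + p(15) − p(12) − p(10) + p(5) + p(2) = 231 + 176 − 77 − 42 + 7 + 2 = 297, which equals 297.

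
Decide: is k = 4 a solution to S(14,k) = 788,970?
No

Reasoning: S(14,4) = 4·S(13,4) + S(13,3) = 4·2,532,530 + 261,625 = 10,391,745, which does not equal 788,970.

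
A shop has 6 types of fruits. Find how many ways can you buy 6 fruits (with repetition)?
462

Reasoning: Stars and bars: C(6+6-1, 6) = C(11, 6) = 462.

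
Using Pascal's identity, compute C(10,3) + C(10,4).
330

Reasoning: C(10,3) + C(10,4) = C(11,4) = 330.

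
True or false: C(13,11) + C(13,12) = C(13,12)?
Pascal's identity gives C(14,12) = 91, whereas C(13,12) = 13.
Final answer: False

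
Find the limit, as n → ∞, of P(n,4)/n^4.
P(n,4) = n(n-1)(n-2)(n-3) ≈ n^4 for large n. Limit = 1.

Answer: 1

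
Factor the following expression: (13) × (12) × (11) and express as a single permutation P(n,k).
Product of 3 consecutive descending integers starting at 13: P(13,3) = 13!/10! = 1,716.

Answer: P(13,3) = 13!/(10)!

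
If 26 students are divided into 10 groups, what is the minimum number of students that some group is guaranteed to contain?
3

Reasoning: Pigeonhole: ⌈26/10⌉ = 3.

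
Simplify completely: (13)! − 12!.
5,748,019,200

Explanation: (13)! − 12! = (13)·12! − 12! = (13−1)·12! = 12·12! = 5,748,019,200.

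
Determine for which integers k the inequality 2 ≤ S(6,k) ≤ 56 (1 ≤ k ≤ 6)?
2, 5

Reasoning: S(6,1)=1; S(6,2)=31; S(6,3)=90; S(6,4)=65; S(6,5)=15; S(6,6)=1. So valid k = 2, 5.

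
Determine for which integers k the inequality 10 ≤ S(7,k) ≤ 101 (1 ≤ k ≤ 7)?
S(7,1)=1; S(7,2)=63; S(7,3)=301; S(7,4)=350; S(7,5)=140; S(7,6)=21; S(7,7)=1. So valid k = 2, 6.
Final answer: 2, 6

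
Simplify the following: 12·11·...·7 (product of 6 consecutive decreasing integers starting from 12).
665,280

Reasoning: This is P(12,6) = 12!/(6)! = 665,280.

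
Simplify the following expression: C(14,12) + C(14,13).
105

Working:
By Pascal's identity: C(15,13) = 105.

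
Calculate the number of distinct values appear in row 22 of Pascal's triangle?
Row 22 has entries C(22,0)..C(22,22); by symmetry C(22,k)=C(22,22-k), giving 12 distinct values.
Final answer: 12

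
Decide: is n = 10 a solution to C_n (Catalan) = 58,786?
No

Working:
C_10 = C(20,10)/(10+1) = 184,756/11 = 16,796, which does not equal 58,786.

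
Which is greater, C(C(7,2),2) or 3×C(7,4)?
C(C(7,2),2)
C(C(7,2),2)=210, 3×C(7,4)=105.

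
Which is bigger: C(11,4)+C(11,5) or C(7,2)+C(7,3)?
C(11,4)+C(11,5)

Reasoning: First=792, Second=56.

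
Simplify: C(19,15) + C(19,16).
4,845

Solution: By Pascal's identity: C(20,16) = 4,845.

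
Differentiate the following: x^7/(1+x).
(7x^6(1+x) - x^7)/(1+x)²

Solution: Quotient rule: [7x^{6}(1+x) - x^7]/(1+x)².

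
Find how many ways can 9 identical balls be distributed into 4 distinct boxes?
220

Solution: C(9+4-1, 4-1) = C(12, 3) = 220.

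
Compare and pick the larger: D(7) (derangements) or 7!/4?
D(7) = (7-1)·[D(6) + D(5)] = 6·[265 + 44] = 1,854; 7!/4 = 5,040/4 = 1,260.

Answer: D(7)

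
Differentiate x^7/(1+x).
(7x^6(1+x) - x^7)/(1+x)²

Reasoning: Quotient rule: [7x^{6}(1+x) - x^7]/(1+x)².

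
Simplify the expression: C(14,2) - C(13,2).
13

Working:
C(14,2) - C(13,2) = C(13,1) = 13.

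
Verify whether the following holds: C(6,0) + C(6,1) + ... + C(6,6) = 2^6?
True

Binomial theorem with x = y = 1: Σ C(6,i) = (1+1)^6 = 2^6 = 64. The statement holds.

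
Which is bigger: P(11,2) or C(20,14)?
P(11,2)=110, C(20,14)=38,760.

Answer: C(20,14)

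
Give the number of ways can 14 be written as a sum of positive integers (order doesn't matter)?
135

Pentagonal recurrence p(n) = p(n−1) + p(n−2) − p(n−5) − p(n−7) + …: p(14) = p(13) + p(12) − p(9) − p(7) + p(2) = 101 + 77 − 30 − 15 + 2 = 135.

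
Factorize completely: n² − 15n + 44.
Seek roots whose sum is 15 and product is 44: (4, 11). So n² − 15n + 44 = (n − 4)(n − 11).

Answer: (n − 4)(n − 11)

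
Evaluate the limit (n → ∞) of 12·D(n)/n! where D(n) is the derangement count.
D(n)/n! → 1/e, so 12·D(n)/n! → 12/e.

Answer: 12/e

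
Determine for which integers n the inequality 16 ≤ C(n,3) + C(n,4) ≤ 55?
6

C(5,3)+C(5,4)=15; C(6,3)+C(6,4)=35; C(7,3)+C(7,4)=70. So valid n = 6.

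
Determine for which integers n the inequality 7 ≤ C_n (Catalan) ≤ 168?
4, 5, 6
C_3=5; C_4=14; C_5=42; C_6=132; C_7=429. So valid n = 4, 5, 6.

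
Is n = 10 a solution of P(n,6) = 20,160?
No

Reasoning: P(10,6) = 10·9·8·7·6·5 = 151,200, which does not equal 20,160.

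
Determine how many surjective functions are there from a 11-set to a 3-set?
171,006

Reasoning: Onto functions = 3! × S(11,3)
First compute S(11,3) via recurrence:
Using the Stirling recurrence: S(n,k) = k·S(n-1,k) + S(n-1,k-1)
S(11,3) = 3·S(10,3) + S(10,2)
         = 3·9330 + 511
         = 27990 + 511
         = 28,501
Then: 6 × 28501 = 171,006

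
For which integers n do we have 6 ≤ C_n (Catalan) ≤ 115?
4, 5

C_3=5; C_4=14; C_5=42; C_6=132. So valid n = 4, 5.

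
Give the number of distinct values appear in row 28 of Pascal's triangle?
15

Reasoning: Row 28 has entries C(28,0)..C(28,28); by symmetry C(28,k)=C(28,28-k), giving 15 distinct values.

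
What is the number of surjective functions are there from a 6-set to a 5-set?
1,800

Explanation: Onto functions = 5! × S(6,5)
First compute S(6,5) via recurrence:
Using the Stirling recurrence: S(n,k) = k·S(n-1,k) + S(n-1,k-1)
S(6,5) = 5·S(5,5) + S(5,4)
         = 5·1 + 10
         = 5 + 10
         = 15
Then: 120 × 15 = 1,800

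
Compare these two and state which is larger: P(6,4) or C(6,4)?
P(6,4)=360, C(6,4)=15.

Answer: P(6,4)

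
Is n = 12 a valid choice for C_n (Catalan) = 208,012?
Yes

C_12 = C(24,12)/(12+1) = 2,704,156/13 = 208,012, which equals 208,012.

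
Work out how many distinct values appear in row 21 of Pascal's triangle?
11
Row 21 has entries C(21,0)..C(21,21); by symmetry C(21,k)=C(21,21-k), giving 11 distinct values.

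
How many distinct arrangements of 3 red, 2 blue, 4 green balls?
1,260

Working:
Multinomial: 9!/(3! × 2! × 4!) = 1,260.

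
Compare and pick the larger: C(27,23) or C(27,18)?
C(27,18)
C(27,23)=17,550, C(27,18)=4,686,825.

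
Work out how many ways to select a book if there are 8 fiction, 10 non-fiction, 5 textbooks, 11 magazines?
By the addition principle: 8 + 10 + 5 + 11 = 34.
Final answer: 34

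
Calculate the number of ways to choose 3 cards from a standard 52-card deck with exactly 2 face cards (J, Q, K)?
12 face cards and 40 non-face cards: C(12,2) × C(40,1) = 66 × 40 = 2,640.
Final answer: 2,640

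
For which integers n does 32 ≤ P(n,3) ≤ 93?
5

Solution: P(4,3)=24; P(5,3)=60; P(6,3)=120. So valid n = 5.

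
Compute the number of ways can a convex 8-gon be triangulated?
132

Using the Catalan number formula: C_n = C(2n, n) / (n+1)
C_6 = C(12, 6) / (6+1)
     = 924 / 7
     = 132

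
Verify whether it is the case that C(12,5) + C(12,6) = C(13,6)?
True

Solution: Pascal's identity: LHS = 792 + 924 = 1,716; RHS = C(13,6) = 1,716. Both sides agree, so the statement holds.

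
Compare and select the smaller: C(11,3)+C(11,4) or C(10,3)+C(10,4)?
C(10,3)+C(10,4)

Solution: First=495, Second=330.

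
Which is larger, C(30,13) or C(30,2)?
C(30,13)

Explanation: C(30,13)=119,759,850, C(30,2)=435.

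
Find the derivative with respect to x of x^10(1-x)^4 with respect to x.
10x^9(1-x)^4 - 4x^10(1-x)^3

Product rule: 10x^{9}(1-x)^{4} + x^10·(-4)(1-x)^{3}.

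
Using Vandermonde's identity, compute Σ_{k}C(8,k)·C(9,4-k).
2,380
= C(8+9,4) = C(17,4) = 2,380.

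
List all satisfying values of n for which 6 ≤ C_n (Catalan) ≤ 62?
4, 5

Working:
C_3=5; C_4=14; C_5=42; C_6=132. So valid n = 4, 5.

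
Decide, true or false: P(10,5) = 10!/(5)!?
Permutation formula P(n,k) = n!/(n-k)!: 10!/5! = 3,628,800/120 = 30,240 = P(10,5). The statement holds.
Final answer: True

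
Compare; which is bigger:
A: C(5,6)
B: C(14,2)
B
A=C(5,6)=0, B=C(14,2)=91.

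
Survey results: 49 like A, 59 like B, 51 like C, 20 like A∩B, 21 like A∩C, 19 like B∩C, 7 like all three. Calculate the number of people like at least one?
|A∪B∪C| = 49+59+51-20-21-19+7 = 106.

Answer: 106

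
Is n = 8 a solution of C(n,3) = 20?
No
C(8,3) = 8·7·6/3! = 336/6 = 56, which does not equal 20.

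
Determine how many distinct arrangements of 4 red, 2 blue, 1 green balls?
105

Working:
Multinomial: 7!/(4! × 2! × 1!) = 105.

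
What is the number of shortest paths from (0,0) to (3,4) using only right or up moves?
35

Explanation: Choose 3 rights from 7 moves: C(7,3) = 35.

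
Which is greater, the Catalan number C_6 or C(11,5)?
C_6 = C(12,6)/(6+1) = 924/7 = 132; C(11,5) = 462.

Answer: C(11,5)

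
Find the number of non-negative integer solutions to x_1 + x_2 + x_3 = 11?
78

Explanation: C(11+3-1, 3-1) = 78.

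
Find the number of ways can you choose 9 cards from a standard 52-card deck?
3,679,075,400

C(52,9) = 3,679,075,400.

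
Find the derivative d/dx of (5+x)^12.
12(5+x)^11

Working:
Using the power rule: d/dx (5+x)^12 = 12(5+x)^{11}.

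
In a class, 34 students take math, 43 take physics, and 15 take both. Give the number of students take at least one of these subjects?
62

Reasoning: |A∪B| = |A|+|B|-|A∩B| = 34+43-15 = 62.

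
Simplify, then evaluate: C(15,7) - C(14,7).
C(15,7) - C(14,7) = C(14,6) = 3,003.

Answer: 3,003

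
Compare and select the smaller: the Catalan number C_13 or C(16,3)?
C(16,3)

C_13 = C(26,13)/(13+1) = 10,400,600/14 = 742,900; C(16,3) = 560.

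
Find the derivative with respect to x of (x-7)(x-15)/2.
(2x - 22)/2

d/dx[(x-7)(x-15)] = (x-15) + (x-7) = 2x - 22. Dividing by 2 gives (2x - 22)/2.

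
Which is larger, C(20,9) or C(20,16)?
C(20,9)

Solution: C(20,9)=167,960, C(20,16)=4,845.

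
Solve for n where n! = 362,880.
n! is strictly increasing. 7! = 5,040, 8! = 40,320, 9! = 362,880 ✓. So n = 9.
Final answer: 9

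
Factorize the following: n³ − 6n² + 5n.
n(n − 1)(n − 5)

Working:
n³ − 6n² + 5n = n(n² − 6n + 5) = n(n − 1)(n − 5).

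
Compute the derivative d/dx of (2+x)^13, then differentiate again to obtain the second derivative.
156(2+x)^11

Explanation: First derivative: 13(2+x)^{12}. Second derivative: 13·12·(2+x)^{11} = 156(2+x)^{11}.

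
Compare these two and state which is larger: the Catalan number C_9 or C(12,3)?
C_9

Explanation: C_9 = C(18,9)/(9+1) = 48,620/10 = 4,862; C(12,3) = 220.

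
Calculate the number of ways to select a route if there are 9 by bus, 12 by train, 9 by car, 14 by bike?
44

By the addition principle: 9 + 12 + 9 + 14 = 44.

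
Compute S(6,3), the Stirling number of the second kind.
90

Using the Stirling recurrence: S(n,k) = k·S(n-1,k) + S(n-1,k-1)
S(6,3) = 3·S(5,3) + S(5,2)
         = 3·25 + 15
         = 75 + 15
         = 90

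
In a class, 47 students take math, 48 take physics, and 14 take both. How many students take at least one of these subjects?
81

Solution: |A∪B| = |A|+|B|-|A∩B| = 47+48-14 = 81.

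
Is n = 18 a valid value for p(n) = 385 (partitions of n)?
Pentagonal recurrence p(n) = p(n−1) + p(n−2) − p(n−5) − p(n−7) + …: p(18) = p(17) + p(16) − p(13) − p(11) + p(6) + p(3) = 297 + 231 − 101 − 56 + 11 + 3 = 385, which equals 385.
Final answer: Yes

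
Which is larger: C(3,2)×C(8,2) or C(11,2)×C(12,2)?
C(11,2)×C(12,2)

Solution: C(3,2)×C(8,2)=84, C(11,2)×C(12,2)=3,630.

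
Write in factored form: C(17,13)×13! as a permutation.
P(17,13)
C(17,13)×13! = [17!/(13!(4)!)]×13! = 17!/(4)! = P(17,13) = 14,820,309,504,000.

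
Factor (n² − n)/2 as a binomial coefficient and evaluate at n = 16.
(n² − n)/2 = n(n−1)/2 = C(n,2). At n = 16: C(16,2) = 120.
Final answer: C(n,2); C(16,2) = 120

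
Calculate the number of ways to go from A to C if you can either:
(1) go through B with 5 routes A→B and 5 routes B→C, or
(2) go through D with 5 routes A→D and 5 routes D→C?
Route via B: 5×5=25. Route via D: 5×5=25. Total: 50.
Final answer: 50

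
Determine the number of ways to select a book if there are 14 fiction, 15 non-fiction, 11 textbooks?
40

Explanation: By the addition principle: 14 + 15 + 11 = 40.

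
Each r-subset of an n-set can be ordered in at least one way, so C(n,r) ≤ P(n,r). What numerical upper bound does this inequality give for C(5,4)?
120

P(5,4) = 5·4·3·2 = 120, so C(5,4) ≤ 120. (The bound is loose by a factor of 4! = 24: C(5,4) = 120/24 = 5.)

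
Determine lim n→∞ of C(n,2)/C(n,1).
C(n,2)/C(n,1) = (n-1)/2 → ∞ as n → ∞.

Answer: ∞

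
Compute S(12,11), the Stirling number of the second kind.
66
Using the Stirling recurrence: S(n,k) = k·S(n-1,k) + S(n-1,k-1)
S(12,11) = 11·S(11,11) + S(11,10)
         = 11·1 + 55
         = 11 + 55
         = 66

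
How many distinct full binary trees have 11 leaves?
16,796

Using the Catalan number formula: C_n = C(2n, n) / (n+1)
C_10 = C(20, 10) / (10+1)
     = 184756 / 11
     = 16,796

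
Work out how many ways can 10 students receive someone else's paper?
1,334,961

Working:
Using D(n) = (n-1)[D(n-1) + D(n-2)]:
D(10) = (10-1) × [D(9) + D(8)]
      = 9 × [133496 + 14833]
      = 9 × 148329
      = 1,334,961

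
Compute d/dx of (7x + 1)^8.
56(7x + 1)^7

Explanation: Chain rule: 8(7x+1)^{7} × 7 = 56(7x+1)^{7}.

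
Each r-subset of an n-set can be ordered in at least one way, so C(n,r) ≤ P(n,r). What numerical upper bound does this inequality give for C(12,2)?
132
P(12,2) = 12·11 = 132, so C(12,2) ≤ 132. (The bound is loose by a factor of 2! = 2: C(12,2) = 132/2 = 66.)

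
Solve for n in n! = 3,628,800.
10

Solution: n! is strictly increasing. 8! = 40,320, 9! = 362,880, 10! = 3,628,800 ✓. So n = 10.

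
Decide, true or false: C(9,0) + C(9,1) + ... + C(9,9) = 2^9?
True
Binomial theorem with x = y = 1: Σ C(9,i) = (1+1)^9 = 2^9 = 512. The statement holds.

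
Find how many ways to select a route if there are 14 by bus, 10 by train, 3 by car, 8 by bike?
35

Explanation: By the addition principle: 14 + 10 + 3 + 8 = 35.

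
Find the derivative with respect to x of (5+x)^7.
7(5+x)^6

Reasoning: Using the power rule: d/dx (5+x)^7 = 7(5+x)^{6}.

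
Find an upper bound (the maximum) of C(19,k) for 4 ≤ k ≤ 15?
C(19,k) is maximised at the centre of the row: C(19,9) = 92,378.
Final answer: 92,378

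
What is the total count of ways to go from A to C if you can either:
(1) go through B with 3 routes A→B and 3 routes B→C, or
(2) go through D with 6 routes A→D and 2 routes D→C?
21

Explanation: Route via B: 3×3=9. Route via D: 6×2=12. Total: 21.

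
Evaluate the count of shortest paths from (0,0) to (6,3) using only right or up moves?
84
Choose 6 rights from 9 moves: C(9,6) = 84.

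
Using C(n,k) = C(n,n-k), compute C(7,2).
C(7,2) = C(7,5) = 21.

Answer: 21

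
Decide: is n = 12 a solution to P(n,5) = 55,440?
No
P(12,5) = 12·11·10·9·8 = 95,040, which does not equal 55,440.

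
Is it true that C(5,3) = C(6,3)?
False

Solution: LHS = C(5,3) = 10; RHS = C(6,3) = 20. 10 ≠ 20, so the statement does not hold.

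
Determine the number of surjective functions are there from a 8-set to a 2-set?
Onto functions = 2! × S(8,2)
First compute S(8,2) via recurrence:
Using the Stirling recurrence: S(n,k) = k·S(n-1,k) + S(n-1,k-1)
S(8,2) = 2·S(7,2) + S(7,1)
         = 2·63 + 1
         = 126 + 1
         = 127
Then: 2 × 127 = 254

Answer: 254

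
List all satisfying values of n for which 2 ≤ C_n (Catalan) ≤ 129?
2, 3, 4, 5

C_1=1; C_2=2; C_3=5; C_4=14; C_5=42; C_6=132. So valid n = 2, 3, 4, 5.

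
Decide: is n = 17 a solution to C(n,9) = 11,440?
No

Reasoning: C(17,9) = 17·16·15·14·13·12·11·10·9/9! = 8,821,612,800/362,880 = 24,310, which does not equal 11,440.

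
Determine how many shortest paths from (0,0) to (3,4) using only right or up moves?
35

Solution: Choose 3 rights from 7 moves: C(7,3) = 35.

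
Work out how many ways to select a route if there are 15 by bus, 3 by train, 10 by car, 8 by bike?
36

Solution: By the addition principle: 15 + 3 + 10 + 8 = 36.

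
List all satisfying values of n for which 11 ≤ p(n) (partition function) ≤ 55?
6, 7, 8, 9, 10
Tabulating p(n) via p(n) = p(n−1) + p(n−2) − p(n−5) − p(n−7) + …: p(5)=7; p(6)=11; p(7)=15; p(8)=22; p(9)=30; p(10)=42; p(11)=56. So valid n = 6, 7, 8, 9, 10.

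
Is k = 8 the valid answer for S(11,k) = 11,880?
Yes

Working:
S(11,8) = 8·S(10,8) + S(10,7) = 8·750 + 5,880 = 11,880, which equals 11,880.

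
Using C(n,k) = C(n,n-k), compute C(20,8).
125,970

Explanation: C(20,8) = C(20,12) = 125,970.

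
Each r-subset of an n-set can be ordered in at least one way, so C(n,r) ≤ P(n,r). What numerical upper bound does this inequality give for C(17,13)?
14,820,309,504,000

Explanation: P(17,13) = 17·16·15·14·13·12·11·10·9·8·7·6·5 = 14,820,309,504,000, so C(17,13) ≤ 14,820,309,504,000. (The bound is loose by a factor of 13! = 6,227,020,800: C(17,13) = 14,820,309,504,000/6,227,020,800 = 2,380.)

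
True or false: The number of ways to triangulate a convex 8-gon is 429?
False

Explanation: Triangulations of a convex 8-gon are counted by the Catalan number C_6: C_6 = C(12,6)/(6+1) = 924/7 = 132.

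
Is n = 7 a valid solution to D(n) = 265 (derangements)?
No

Solution: D(7) = (7-1)·[D(6) + D(5)] = 6·[265 + 44] = 1,854, which does not equal 265.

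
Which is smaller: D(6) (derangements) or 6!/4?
6!/4

Working:
D(6) = (6-1)·[D(5) + D(4)] = 5·[44 + 9] = 265; 6!/4 = 720/4 = 180.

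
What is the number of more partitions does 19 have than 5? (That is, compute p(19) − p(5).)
Pentagonal recurrence p(n) = p(n−1) + p(n−2) − p(n−5) − p(n−7) + …: p(19) = p(18) + p(17) − p(14) − p(12) + p(7) + p(4) = 385 + 297 − 135 − 77 + 15 + 5 = 490.
p(5) = p(4) + p(3) − p(0) = 5 + 3 − 1 = 7.
Difference = 490 − 7 = 483.

Answer: 483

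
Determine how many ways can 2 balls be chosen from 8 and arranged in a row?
56

Working:
P(8,2) = 8!/(8-2)! = 56.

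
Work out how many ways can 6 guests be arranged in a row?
720

Reasoning: Arrangements of 6 distinct objects: 6! = 720.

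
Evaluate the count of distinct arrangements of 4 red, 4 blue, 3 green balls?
11,550
Multinomial: 11!/(4! × 4! × 3!) = 11,550.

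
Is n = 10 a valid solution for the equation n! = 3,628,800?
10! = 10·9! = 10·362,880 = 3,628,800, which equals 3,628,800.
Final answer: Yes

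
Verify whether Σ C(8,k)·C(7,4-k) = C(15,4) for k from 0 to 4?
Vandermonde's identity gives C(15,4) = 1,365; RHS C(15,4) = 1,365.
Final answer: True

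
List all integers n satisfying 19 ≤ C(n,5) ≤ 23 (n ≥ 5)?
7

Working:
C(6,5)=6; C(7,5)=21; C(8,5)=56. So valid n = 7.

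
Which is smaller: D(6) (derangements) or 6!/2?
D(6)

Working:
D(6) = (6-1)·[D(5) + D(4)] = 5·[44 + 9] = 265; 6!/2 = 720/2 = 360.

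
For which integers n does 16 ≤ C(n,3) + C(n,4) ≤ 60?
6

Explanation: C(5,3)+C(5,4)=15; C(6,3)+C(6,4)=35; C(7,3)+C(7,4)=70. So valid n = 6.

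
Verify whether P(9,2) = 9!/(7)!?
True
Permutation formula P(n,k) = n!/(n-k)!: 9!/7! = 362,880/5,040 = 72 = P(9,2). The statement holds.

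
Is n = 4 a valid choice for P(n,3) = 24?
P(4,3) = 4·3·2 = 24, which equals 24.
Final answer: Yes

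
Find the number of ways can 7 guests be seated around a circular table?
Circular arrangements: (7-1)! = 720.

Answer: 720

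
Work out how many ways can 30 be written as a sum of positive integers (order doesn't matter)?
5,604

Reasoning: Pentagonal recurrence p(n) = p(n−1) + p(n−2) − p(n−5) − p(n−7) + …: p(30) = p(29) + p(28) − p(25) − p(23) + p(18) + p(15) − p(8) − p(4) = 4,565 + 3,718 − 1,958 − 1,255 + 385 + 176 − 22 − 5 = 5,604.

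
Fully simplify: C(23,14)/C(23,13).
C(n,k+1)/C(n,k) = (n−k)/(k+1). Here (23−13)/(13+1) = 10/14 = 5/7.

Answer: 5/7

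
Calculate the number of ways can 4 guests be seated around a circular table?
6
Circular arrangements: (4-1)! = 6.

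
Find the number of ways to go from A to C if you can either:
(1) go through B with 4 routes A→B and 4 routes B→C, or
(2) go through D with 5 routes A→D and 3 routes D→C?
31

Solution: Route via B: 4×4=16. Route via D: 5×3=15. Total: 31.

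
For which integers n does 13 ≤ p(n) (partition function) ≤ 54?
7, 8, 9, 10

Solution: Tabulating p(n) via p(n) = p(n−1) + p(n−2) − p(n−5) − p(n−7) + …: p(6)=11; p(7)=15; p(8)=22; p(9)=30; p(10)=42; p(11)=56. So valid n = 7, 8, 9, 10.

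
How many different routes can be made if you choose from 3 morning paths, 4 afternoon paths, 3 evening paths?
36

Working:
By the multiplication principle: 3 × 4 × 3 = 36.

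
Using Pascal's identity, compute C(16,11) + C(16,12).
6,188

Reasoning: C(16,11) + C(16,12) = C(17,12) = 6,188.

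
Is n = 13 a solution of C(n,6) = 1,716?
Yes
C(13,6) = 13·12·11·10·9·8/6! = 1,235,520/720 = 1,716, which equals 1,716.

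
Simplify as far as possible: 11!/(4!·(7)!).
330

Explanation: This is C(11,4) = 330.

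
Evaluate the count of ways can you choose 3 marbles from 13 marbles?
286

Reasoning: C(13,3) = 13! / (3! × (13-3)!)
         = 13! / (3! × 10!)
         = 286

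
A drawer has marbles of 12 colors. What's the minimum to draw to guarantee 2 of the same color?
13

Solution: Worst case: 1 of each = 12. One more: 13.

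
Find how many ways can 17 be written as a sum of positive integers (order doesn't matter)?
297

Working:
Pentagonal recurrence p(n) = p(n−1) + p(n−2) − p(n−5) − p(n−7) + …: p(17) = p(16) + p(15) − p(12) − p(10) + p(5) + p(2) = 231 + 176 − 77 − 42 + 7 + 2 = 297.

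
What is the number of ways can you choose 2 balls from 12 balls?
C(12,2) = 12! / (2! × (12-2)!)
         = 12! / (2! × 10!)
         = 66

Answer: 66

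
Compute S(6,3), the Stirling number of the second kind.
90
Using the Stirling recurrence: S(n,k) = k·S(n-1,k) + S(n-1,k-1)
S(6,3) = 3·S(5,3) + S(5,2)
         = 3·25 + 15
         = 75 + 15
         = 90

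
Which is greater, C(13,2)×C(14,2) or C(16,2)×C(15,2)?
C(16,2)×C(15,2)

Reasoning: C(13,2)×C(14,2)=7,098, C(16,2)×C(15,2)=12,600.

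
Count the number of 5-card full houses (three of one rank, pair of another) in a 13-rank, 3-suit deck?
468

Working:
Triple rank: 13. Triple suits: C(3,3)=1. Pair rank: 12. Pair suits: C(3,2)=3. Total: 468.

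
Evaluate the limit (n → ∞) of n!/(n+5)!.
n!/(n+5)! = 1/[(n+1)(n+2)···(n+5)] → 0 as n → ∞.

Answer: 0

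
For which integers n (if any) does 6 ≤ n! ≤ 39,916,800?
3, 4, 5, 6, 7, 8, 9, 10, 11

Solution: n! is strictly increasing; 3! = 6 and 11! = 39,916,800, so valid n = 3, 4, 5, 6, 7, 8, 9, 10, 11.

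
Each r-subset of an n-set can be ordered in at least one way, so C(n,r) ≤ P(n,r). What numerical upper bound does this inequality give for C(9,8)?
P(9,8) = 9·8·7·6·5·4·3·2 = 362,880, so C(9,8) ≤ 362,880. (The bound is loose by a factor of 8! = 40,320: C(9,8) = 362,880/40,320 = 9.)

Answer: 362,880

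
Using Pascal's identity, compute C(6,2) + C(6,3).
35
C(6,2) + C(6,3) = C(7,3) = 35.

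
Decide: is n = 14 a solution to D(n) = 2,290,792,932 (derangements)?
No

Explanation: D(14) = (14-1)·[D(13) + D(12)] = 13·[2,290,792,932 + 176,214,841] = 32,071,101,049, which does not equal 2,290,792,932.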